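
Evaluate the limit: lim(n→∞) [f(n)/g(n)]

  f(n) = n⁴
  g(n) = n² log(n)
∞

Since n⁴ (O(n⁴)) grows faster than n² log(n) (O(n² log n)),
the ratio f(n)/g(n) → ∞ as n → ∞.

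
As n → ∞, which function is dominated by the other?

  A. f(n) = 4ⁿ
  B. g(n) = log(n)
B

f(n) = 4ⁿ is O(4ⁿ), while g(n) = log(n) is O(log n).
Since O(log n) grows slower than O(4ⁿ), g(n) is dominated.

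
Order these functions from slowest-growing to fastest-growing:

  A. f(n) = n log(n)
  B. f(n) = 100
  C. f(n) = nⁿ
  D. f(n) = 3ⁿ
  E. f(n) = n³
B < A < E < D < C

Comparing growth rates:
B = 100 is O(1)
A = n log(n) is O(n log n)
E = n³ is O(n³)
D = 3ⁿ is O(3ⁿ)
C = nⁿ is O(nⁿ)

Therefore, the order from slowest to fastest is: B < A < E < D < C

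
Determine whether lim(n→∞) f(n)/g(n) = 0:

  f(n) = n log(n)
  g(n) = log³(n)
False

f(n) = n log(n) is O(n log n), and g(n) = log³(n) is O(log³ n).
Since O(n log n) grows faster than or equal to O(log³ n), f(n) = o(g(n)) is false.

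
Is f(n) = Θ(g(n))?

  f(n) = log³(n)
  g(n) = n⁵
False

f(n) = log³(n) is O(log³ n), and g(n) = n⁵ is O(n⁵).
Since they have different growth rates, f(n) = Θ(g(n)) is false.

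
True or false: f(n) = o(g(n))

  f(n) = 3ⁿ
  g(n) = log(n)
False

f(n) = 3ⁿ is O(3ⁿ), and g(n) = log(n) is O(log n).
Since O(3ⁿ) grows faster than or equal to O(log n), f(n) = o(g(n)) is false.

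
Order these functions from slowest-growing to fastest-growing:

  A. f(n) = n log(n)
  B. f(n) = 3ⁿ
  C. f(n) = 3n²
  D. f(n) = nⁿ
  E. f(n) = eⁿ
A < C < E < B < D

Comparing growth rates:
A = n log(n) is O(n log n)
C = 3n² is O(n²)
E = eⁿ is O(eⁿ)
B = 3ⁿ is O(3ⁿ)
D = nⁿ is O(nⁿ)

Therefore, the order from slowest to fastest is: A < C < E < B < D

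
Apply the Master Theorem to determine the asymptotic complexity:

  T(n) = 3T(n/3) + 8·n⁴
Θ(n⁴)

Master Theorem: a = 3, b = 3, f(n) = 8·n⁴.
Compute the critical exponent d = log₃(3) = 1.
Compare f(n) = Θ(n⁴) against n^d:
  k = 4 > d = 1, so f(n) = Ω(n^(d+ε)) — Case 3.
  Regularity: a·(n/b)^4/n^4 = a/b^4 = 3/81 < 1 ✓.
  The top-level work dominates: T(n) = Θ(f(n)) = Θ(n⁴).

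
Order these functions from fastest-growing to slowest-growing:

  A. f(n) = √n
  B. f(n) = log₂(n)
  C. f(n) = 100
A > B > C

Comparing growth rates:
A = √n is O(√n)
B = log₂(n) is O(log n)
C = 100 is O(1)

Therefore, the order from fastest to slowest is: A > B > C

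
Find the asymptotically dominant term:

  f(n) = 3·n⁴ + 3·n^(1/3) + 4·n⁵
4·n⁵

Looking at each term:
  - 3·n⁴ is O(n⁴)
  - 3·n^(1/3) is O(n^(1/3))
  - 4·n⁵ is O(n⁵)

The term 4·n⁵ (O(n⁵)) grows fastest and dominates all others.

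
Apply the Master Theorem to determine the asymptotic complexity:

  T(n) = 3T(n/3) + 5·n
Θ(n log n)

Master Theorem: a = 3, b = 3, f(n) = 5·n.
Compute the critical exponent d = log₃(3) = 1.
Compare f(n) = Θ(n) against n^d:
  k = 1 = d, so f(n) = Θ(n^d) — Case 2.
  Work is balanced across levels: T(n) = Θ(n^d log n) = Θ(n log n).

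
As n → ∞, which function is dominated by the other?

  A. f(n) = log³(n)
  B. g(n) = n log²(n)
A

f(n) = log³(n) is O(log³ n), while g(n) = n log²(n) is O(n log² n).
Since O(log³ n) grows slower than O(n log² n), f(n) is dominated.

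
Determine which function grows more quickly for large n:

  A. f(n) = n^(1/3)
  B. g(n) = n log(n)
B

f(n) = n^(1/3) is O(n^(1/3)), while g(n) = n log(n) is O(n log n).
Since O(n log n) grows faster than O(n^(1/3)), g(n) dominates.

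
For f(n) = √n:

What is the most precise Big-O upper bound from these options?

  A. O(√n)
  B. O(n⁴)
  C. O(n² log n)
A

f(n) = √n is O(√n).
All listed options are valid Big-O bounds (upper bounds),
but O(√n) is the tightest (smallest valid bound).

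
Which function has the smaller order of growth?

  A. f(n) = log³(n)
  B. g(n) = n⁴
A

f(n) = log³(n) is O(log³ n), while g(n) = n⁴ is O(n⁴).
Since O(log³ n) grows slower than O(n⁴), f(n) is dominated.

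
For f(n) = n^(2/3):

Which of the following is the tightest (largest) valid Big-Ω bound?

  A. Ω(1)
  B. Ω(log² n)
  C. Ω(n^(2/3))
C

f(n) = n^(2/3) is Ω(n^(2/3)).
All listed options are valid Big-Ω bounds (lower bounds),
but Ω(n^(2/3)) is the tightest (largest valid bound).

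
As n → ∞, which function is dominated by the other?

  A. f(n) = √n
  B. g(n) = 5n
A

f(n) = √n is O(√n), while g(n) = 5n is O(n).
Since O(√n) grows slower than O(n), f(n) is dominated.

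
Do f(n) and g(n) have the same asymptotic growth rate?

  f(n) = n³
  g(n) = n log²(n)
False

f(n) = n³ is O(n³), and g(n) = n log²(n) is O(n log² n).
Since they have different growth rates, f(n) = Θ(g(n)) is false.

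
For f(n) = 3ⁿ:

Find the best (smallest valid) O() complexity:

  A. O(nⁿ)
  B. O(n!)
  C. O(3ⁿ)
C

f(n) = 3ⁿ is O(3ⁿ).
All listed options are valid Big-O bounds (upper bounds),
but O(3ⁿ) is the tightest (smallest valid bound).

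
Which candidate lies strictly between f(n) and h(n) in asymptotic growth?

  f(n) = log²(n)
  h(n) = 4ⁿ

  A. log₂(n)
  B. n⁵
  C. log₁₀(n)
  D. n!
B

We need g(n) with log²(n) = o(g(n)) and g(n) = o(4ⁿ), i.e. O(log² n) ≺ g ≺ O(4ⁿ).
Check each option:
  A. log₂(n) — O(log n) does not grow strictly faster than f(n)
  B. n⁵ — O(n⁵) is strictly between O(log² n) and O(4ⁿ) ✓
  C. log₁₀(n) — O(log n) does not grow strictly faster than f(n)
  D. n! — O(n!) does not grow strictly slower than h(n)

Only option B (n⁵) lies strictly between.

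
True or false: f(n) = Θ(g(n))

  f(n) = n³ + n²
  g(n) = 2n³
True

f(n) = n³ + n² and g(n) = 2n³ are both O(n³).
Since they have the same asymptotic growth rate, f(n) = Θ(g(n)) is true.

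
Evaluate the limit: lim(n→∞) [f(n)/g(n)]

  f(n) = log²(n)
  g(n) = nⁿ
0

Since log²(n) (O(log² n)) grows slower than nⁿ (O(nⁿ)),
the ratio f(n)/g(n) → 0 as n → ∞.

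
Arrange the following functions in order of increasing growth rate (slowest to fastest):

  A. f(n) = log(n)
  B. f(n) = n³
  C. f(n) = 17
C < A < B

Comparing growth rates:
C = 17 is O(1)
A = log(n) is O(log n)
B = n³ is O(n³)

Therefore, the order from slowest to fastest is: C < A < B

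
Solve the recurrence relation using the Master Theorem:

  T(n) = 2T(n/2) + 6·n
Θ(n log n)

Master Theorem: a = 2, b = 2, f(n) = 6·n.
Compute the critical exponent d = log₂(2) = 1.
Compare f(n) = Θ(n) against n^d:
  k = 1 = d, so f(n) = Θ(n^d) — Case 2.
  Work is balanced across levels: T(n) = Θ(n^d log n) = Θ(n log n).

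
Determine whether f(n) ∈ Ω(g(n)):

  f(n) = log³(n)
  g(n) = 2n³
False

f(n) = log³(n) is O(log³ n), and g(n) = 2n³ is O(n³).
Since O(log³ n) grows slower than O(n³), f(n) = Ω(g(n)) is false.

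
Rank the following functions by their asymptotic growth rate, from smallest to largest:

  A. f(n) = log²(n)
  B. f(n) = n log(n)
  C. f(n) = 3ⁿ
A < B < C

Comparing growth rates:
A = log²(n) is O(log² n)
B = n log(n) is O(n log n)
C = 3ⁿ is O(3ⁿ)

Therefore, the order from slowest to fastest is: A < B < C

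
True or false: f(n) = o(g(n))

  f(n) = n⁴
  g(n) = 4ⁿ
True

f(n) = n⁴ is O(n⁴), and g(n) = 4ⁿ is O(4ⁿ).
Since O(n⁴) grows strictly slower than O(4ⁿ), f(n) = o(g(n)) is true.
This means lim(n→∞) f(n)/g(n) = 0.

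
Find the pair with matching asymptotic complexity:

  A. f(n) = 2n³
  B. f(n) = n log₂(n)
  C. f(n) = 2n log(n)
B and C

Examining each function:
  A. 2n³ is O(n³)
  B. n log₂(n) is O(n log n)
  C. 2n log(n) is O(n log n)

Functions B and C both have the same complexity class.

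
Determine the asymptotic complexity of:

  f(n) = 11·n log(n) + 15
O(n log n)

The dominant term in 11·n log(n) + 15 is 11·n log(n), which is Θ(n log n).
Lower-order terms (15) are asymptotically negligible.
Constants are absorbed, so the tightest bound is O(n log n).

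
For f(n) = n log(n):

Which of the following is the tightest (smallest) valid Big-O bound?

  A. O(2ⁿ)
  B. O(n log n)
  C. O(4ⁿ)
B

f(n) = n log(n) is O(n log n).
All listed options are valid Big-O bounds (upper bounds),
but O(n log n) is the tightest (smallest valid bound).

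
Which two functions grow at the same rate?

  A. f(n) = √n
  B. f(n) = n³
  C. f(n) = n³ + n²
B and C

Examining each function:
  A. √n is O(√n)
  B. n³ is O(n³)
  C. n³ + n² is O(n³)

Functions B and C both have the same complexity class.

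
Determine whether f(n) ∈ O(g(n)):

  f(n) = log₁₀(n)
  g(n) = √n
True

f(n) = log₁₀(n) is O(log n), and g(n) = √n is O(√n).
Since O(log n) ⊆ O(√n) (f grows no faster than g), f(n) = O(g(n)) is true.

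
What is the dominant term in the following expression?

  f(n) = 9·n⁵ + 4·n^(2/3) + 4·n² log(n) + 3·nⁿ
3·nⁿ

Looking at each term:
  - 9·n⁵ is O(n⁵)
  - 4·n^(2/3) is O(n^(2/3))
  - 4·n² log(n) is O(n² log n)
  - 3·nⁿ is O(nⁿ)

The term 3·nⁿ (O(nⁿ)) grows fastest and dominates all others.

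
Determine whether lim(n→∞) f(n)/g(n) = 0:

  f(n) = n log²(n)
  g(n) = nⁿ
True

f(n) = n log²(n) is O(n log² n), and g(n) = nⁿ is O(nⁿ).
Since O(n log² n) grows strictly slower than O(nⁿ), f(n) = o(g(n)) is true.
This means lim(n→∞) f(n)/g(n) = 0.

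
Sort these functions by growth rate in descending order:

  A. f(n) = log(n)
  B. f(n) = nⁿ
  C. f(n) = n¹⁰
B > C > A

Comparing growth rates:
B = nⁿ is O(nⁿ)
C = n¹⁰ is O(n¹⁰)
A = log(n) is O(log n)

Therefore, the order from fastest to slowest is: B > C > A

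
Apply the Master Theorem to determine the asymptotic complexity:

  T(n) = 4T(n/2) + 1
Θ(n²)

Master Theorem: a = 4, b = 2, f(n) = 1.
Compute the critical exponent d = log₂(4) = 2.
Compare f(n) = Θ(1) against n^d:
  k = 0 < d = 2, so f(n) = O(n^(d-ε)) — Case 1.
  The recursion cost dominates: T(n) = Θ(n^d) = Θ(n²).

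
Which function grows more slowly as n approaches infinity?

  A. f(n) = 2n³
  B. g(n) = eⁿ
A

f(n) = 2n³ is O(n³), while g(n) = eⁿ is O(eⁿ).
Since O(n³) grows slower than O(eⁿ), f(n) is dominated.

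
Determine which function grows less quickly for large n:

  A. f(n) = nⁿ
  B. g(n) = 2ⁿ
B

f(n) = nⁿ is O(nⁿ), while g(n) = 2ⁿ is O(2ⁿ).
Since O(2ⁿ) grows slower than O(nⁿ), g(n) is dominated.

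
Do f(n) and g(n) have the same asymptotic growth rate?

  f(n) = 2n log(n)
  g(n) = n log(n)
True

f(n) = 2n log(n) and g(n) = n log(n) are both O(n log n).
Since they have the same asymptotic growth rate, f(n) = Θ(g(n)) is true.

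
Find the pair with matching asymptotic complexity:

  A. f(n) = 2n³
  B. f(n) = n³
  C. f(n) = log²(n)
A and B

Examining each function:
  A. 2n³ is O(n³)
  B. n³ is O(n³)
  C. log²(n) is O(log² n)

Functions A and B both have the same complexity class.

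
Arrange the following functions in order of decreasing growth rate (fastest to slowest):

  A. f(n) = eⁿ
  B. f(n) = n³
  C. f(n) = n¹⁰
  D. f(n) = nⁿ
D > A > C > B

Comparing growth rates:
D = nⁿ is O(nⁿ)
A = eⁿ is O(eⁿ)
C = n¹⁰ is O(n¹⁰)
B = n³ is O(n³)

Therefore, the order from fastest to slowest is: D > A > C > B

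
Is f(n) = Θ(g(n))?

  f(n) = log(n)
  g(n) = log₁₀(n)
True

f(n) = log(n) and g(n) = log₁₀(n) are both O(log n).
Since they have the same asymptotic growth rate, f(n) = Θ(g(n)) is true.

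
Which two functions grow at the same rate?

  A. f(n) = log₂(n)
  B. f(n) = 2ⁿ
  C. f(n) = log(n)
A and C

Examining each function:
  A. log₂(n) is O(log n)
  B. 2ⁿ is O(2ⁿ)
  C. log(n) is O(log n)

Functions A and C both have the same complexity class.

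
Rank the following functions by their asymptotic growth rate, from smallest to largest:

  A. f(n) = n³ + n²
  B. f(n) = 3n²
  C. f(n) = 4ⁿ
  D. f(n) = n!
B < A < C < D

Comparing growth rates:
B = 3n² is O(n²)
A = n³ + n² is O(n³)
C = 4ⁿ is O(4ⁿ)
D = n! is O(n!)

Therefore, the order from slowest to fastest is: B < A < C < D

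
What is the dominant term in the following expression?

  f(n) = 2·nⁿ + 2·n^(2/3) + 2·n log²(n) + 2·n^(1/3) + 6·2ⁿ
2·nⁿ

Looking at each term:
  - 2·nⁿ is O(nⁿ)
  - 2·n^(2/3) is O(n^(2/3))
  - 2·n log²(n) is O(n log² n)
  - 2·n^(1/3) is O(n^(1/3))
  - 6·2ⁿ is O(2ⁿ)

The term 2·nⁿ (O(nⁿ)) grows fastest and dominates all others.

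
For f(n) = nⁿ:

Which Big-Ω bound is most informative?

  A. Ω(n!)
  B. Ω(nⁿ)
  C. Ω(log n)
B

f(n) = nⁿ is Ω(nⁿ).
All listed options are valid Big-Ω bounds (lower bounds),
but Ω(nⁿ) is the tightest (largest valid bound).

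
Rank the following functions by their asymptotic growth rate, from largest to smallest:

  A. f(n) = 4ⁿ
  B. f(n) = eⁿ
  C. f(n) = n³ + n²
A > B > C

Comparing growth rates:
A = 4ⁿ is O(4ⁿ)
B = eⁿ is O(eⁿ)
C = n³ + n² is O(n³)

Therefore, the order from fastest to slowest is: A > B > C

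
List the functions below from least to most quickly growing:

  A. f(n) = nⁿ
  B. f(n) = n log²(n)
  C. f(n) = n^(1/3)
C < B < A

Comparing growth rates:
C = n^(1/3) is O(n^(1/3))
B = n log²(n) is O(n log² n)
A = nⁿ is O(nⁿ)

Therefore, the order from slowest to fastest is: C < B < A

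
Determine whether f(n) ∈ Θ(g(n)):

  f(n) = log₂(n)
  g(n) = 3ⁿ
False

f(n) = log₂(n) is O(log n), and g(n) = 3ⁿ is O(3ⁿ).
Since they have different growth rates, f(n) = Θ(g(n)) is false.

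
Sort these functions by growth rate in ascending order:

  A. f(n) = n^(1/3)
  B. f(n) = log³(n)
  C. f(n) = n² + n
B < A < C

Comparing growth rates:
B = log³(n) is O(log³ n)
A = n^(1/3) is O(n^(1/3))
C = n² + n is O(n²)

Therefore, the order from slowest to fastest is: B < A < C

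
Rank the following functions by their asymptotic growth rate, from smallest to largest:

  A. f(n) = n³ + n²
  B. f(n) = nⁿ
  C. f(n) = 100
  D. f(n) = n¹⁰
C < A < D < B

Comparing growth rates:
C = 100 is O(1)
A = n³ + n² is O(n³)
D = n¹⁰ is O(n¹⁰)
B = nⁿ is O(nⁿ)

Therefore, the order from slowest to fastest is: C < A < D < B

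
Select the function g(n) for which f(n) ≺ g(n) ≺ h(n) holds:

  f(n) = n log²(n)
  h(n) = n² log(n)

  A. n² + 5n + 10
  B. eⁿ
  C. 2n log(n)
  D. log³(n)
A

We need g(n) with n log²(n) = o(g(n)) and g(n) = o(n² log(n)), i.e. O(n log² n) ≺ g ≺ O(n² log n).
Check each option:
  A. n² + 5n + 10 — O(n²) is strictly between O(n log² n) and O(n² log n) ✓
  B. eⁿ — O(eⁿ) does not grow strictly slower than h(n)
  C. 2n log(n) — O(n log n) does not grow strictly faster than f(n)
  D. log³(n) — O(log³ n) does not grow strictly faster than f(n)

Only option A (n² + 5n + 10) lies strictly between.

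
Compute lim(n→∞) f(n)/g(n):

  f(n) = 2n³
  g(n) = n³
2

Since 2n³ and n³ have the same growth rate (O(n³)),
the ratio converges to a constant: 2.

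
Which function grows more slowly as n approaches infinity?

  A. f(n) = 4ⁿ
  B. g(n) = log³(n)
B

f(n) = 4ⁿ is O(4ⁿ), while g(n) = log³(n) is O(log³ n).
Since O(log³ n) grows slower than O(4ⁿ), g(n) is dominated.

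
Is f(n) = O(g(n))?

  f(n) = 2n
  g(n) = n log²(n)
True

f(n) = 2n is O(n), and g(n) = n log²(n) is O(n log² n).
Since O(n) ⊆ O(n log² n) (f grows no faster than g), f(n) = O(g(n)) is true.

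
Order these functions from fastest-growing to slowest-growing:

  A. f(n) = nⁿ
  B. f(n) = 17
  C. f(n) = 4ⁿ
A > C > B

Comparing growth rates:
A = nⁿ is O(nⁿ)
C = 4ⁿ is O(4ⁿ)
B = 17 is O(1)

Therefore, the order from fastest to slowest is: A > C > B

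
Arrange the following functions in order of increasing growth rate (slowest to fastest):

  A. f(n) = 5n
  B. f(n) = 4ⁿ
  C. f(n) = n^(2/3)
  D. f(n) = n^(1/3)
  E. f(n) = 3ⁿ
D < C < A < E < B

Comparing growth rates:
D = n^(1/3) is O(n^(1/3))
C = n^(2/3) is O(n^(2/3))
A = 5n is O(n)
E = 3ⁿ is O(3ⁿ)
B = 4ⁿ is O(4ⁿ)

Therefore, the order from slowest to fastest is: D < C < A < E < B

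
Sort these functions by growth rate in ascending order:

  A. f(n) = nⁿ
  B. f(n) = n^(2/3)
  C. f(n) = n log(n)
B < C < A

Comparing growth rates:
B = n^(2/3) is O(n^(2/3))
C = n log(n) is O(n log n)
A = nⁿ is O(nⁿ)

Therefore, the order from slowest to fastest is: B < C < A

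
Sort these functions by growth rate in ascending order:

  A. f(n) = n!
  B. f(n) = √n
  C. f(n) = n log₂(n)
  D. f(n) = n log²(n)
B < C < D < A

Comparing growth rates:
B = √n is O(√n)
C = n log₂(n) is O(n log n)
D = n log²(n) is O(n log² n)
A = n! is O(n!)

Therefore, the order from slowest to fastest is: B < C < D < A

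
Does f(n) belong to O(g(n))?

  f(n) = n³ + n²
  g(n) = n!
True

f(n) = n³ + n² is O(n³), and g(n) = n! is O(n!).
Since O(n³) ⊆ O(n!) (f grows no faster than g), f(n) = O(g(n)) is true.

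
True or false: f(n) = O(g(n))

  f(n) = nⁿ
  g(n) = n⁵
False

f(n) = nⁿ is O(nⁿ), and g(n) = n⁵ is O(n⁵).
Since O(nⁿ) grows faster than O(n⁵), f(n) = O(g(n)) is false.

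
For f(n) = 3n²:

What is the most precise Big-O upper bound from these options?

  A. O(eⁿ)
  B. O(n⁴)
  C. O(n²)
C

f(n) = 3n² is O(n²).
All listed options are valid Big-O bounds (upper bounds),
but O(n²) is the tightest (smallest valid bound).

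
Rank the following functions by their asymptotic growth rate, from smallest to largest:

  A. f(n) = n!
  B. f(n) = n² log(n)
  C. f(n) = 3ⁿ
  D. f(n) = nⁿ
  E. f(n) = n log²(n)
E < B < C < A < D

Comparing growth rates:
E = n log²(n) is O(n log² n)
B = n² log(n) is O(n² log n)
C = 3ⁿ is O(3ⁿ)
A = n! is O(n!)
D = nⁿ is O(nⁿ)

Therefore, the order from slowest to fastest is: E < B < C < A < D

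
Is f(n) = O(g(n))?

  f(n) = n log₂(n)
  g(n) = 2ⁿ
True

f(n) = n log₂(n) is O(n log n), and g(n) = 2ⁿ is O(2ⁿ).
Since O(n log n) ⊆ O(2ⁿ) (f grows no faster than g), f(n) = O(g(n)) is true.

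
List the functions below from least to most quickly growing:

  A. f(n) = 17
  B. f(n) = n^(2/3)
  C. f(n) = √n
A < C < B

Comparing growth rates:
A = 17 is O(1)
C = √n is O(√n)
B = n^(2/3) is O(n^(2/3))

Therefore, the order from slowest to fastest is: A < C < B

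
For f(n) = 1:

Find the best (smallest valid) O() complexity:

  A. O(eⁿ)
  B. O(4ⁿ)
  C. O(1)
C

f(n) = 1 is O(1).
All listed options are valid Big-O bounds (upper bounds),
but O(1) is the tightest (smallest valid bound).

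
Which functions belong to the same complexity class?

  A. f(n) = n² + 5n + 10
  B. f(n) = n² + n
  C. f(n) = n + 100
A and B

Examining each function:
  A. n² + 5n + 10 is O(n²)
  B. n² + n is O(n²)
  C. n + 100 is O(n)

Functions A and B both have the same complexity class.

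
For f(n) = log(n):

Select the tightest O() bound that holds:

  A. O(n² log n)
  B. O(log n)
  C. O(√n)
B

f(n) = log(n) is O(log n).
All listed options are valid Big-O bounds (upper bounds),
but O(log n) is the tightest (smallest valid bound).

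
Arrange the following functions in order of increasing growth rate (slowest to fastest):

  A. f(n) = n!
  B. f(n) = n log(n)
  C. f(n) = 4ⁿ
B < C < A

Comparing growth rates:
B = n log(n) is O(n log n)
C = 4ⁿ is O(4ⁿ)
A = n! is O(n!)

Therefore, the order from slowest to fastest is: B < C < A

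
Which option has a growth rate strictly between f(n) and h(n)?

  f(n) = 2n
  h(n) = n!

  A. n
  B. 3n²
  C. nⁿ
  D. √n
B

We need g(n) with 2n = o(g(n)) and g(n) = o(n!), i.e. O(n) ≺ g ≺ O(n!).
Check each option:
  A. n — O(n) does not grow strictly faster than f(n)
  B. 3n² — O(n²) is strictly between O(n) and O(n!) ✓
  C. nⁿ — O(nⁿ) does not grow strictly slower than h(n)
  D. √n — O(√n) does not grow strictly faster than f(n)

Only option B (3n²) lies strictly between.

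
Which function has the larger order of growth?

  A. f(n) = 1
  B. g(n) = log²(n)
B

f(n) = 1 is O(1), while g(n) = log²(n) is O(log² n).
Since O(log² n) grows faster than O(1), g(n) dominates.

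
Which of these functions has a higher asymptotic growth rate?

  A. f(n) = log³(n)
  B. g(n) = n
B

f(n) = log³(n) is O(log³ n), while g(n) = n is O(n).
Since O(n) grows faster than O(log³ n), g(n) dominates.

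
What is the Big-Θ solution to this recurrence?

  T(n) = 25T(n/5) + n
Θ(n²)

Master Theorem: a = 25, b = 5, f(n) = n.
Compute the critical exponent d = log₅(25) = 2.
Compare f(n) = Θ(n) against n^d:
  k = 1 < d = 2, so f(n) = O(n^(d-ε)) — Case 1.
  The recursion cost dominates: T(n) = Θ(n^d) = Θ(n²).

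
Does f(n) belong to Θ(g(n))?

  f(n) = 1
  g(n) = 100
True

f(n) = 1 and g(n) = 100 are both O(1).
Since they have the same asymptotic growth rate, f(n) = Θ(g(n)) is true.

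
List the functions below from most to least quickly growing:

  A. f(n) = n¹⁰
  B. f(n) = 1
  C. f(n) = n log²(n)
A > C > B

Comparing growth rates:
A = n¹⁰ is O(n¹⁰)
C = n log²(n) is O(n log² n)
B = 1 is O(1)

Therefore, the order from fastest to slowest is: A > C > B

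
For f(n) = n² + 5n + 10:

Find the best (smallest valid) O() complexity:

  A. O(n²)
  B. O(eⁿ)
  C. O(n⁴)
A

f(n) = n² + 5n + 10 is O(n²).
All listed options are valid Big-O bounds (upper bounds),
but O(n²) is the tightest (smallest valid bound).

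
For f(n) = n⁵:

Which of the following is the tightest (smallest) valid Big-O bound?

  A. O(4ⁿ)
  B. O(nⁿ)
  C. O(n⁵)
C

f(n) = n⁵ is O(n⁵).
All listed options are valid Big-O bounds (upper bounds),
but O(n⁵) is the tightest (smallest valid bound).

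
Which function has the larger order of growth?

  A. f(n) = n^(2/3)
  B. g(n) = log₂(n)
A

f(n) = n^(2/3) is O(n^(2/3)), while g(n) = log₂(n) is O(log n).
Since O(n^(2/3)) grows faster than O(log n), f(n) dominates.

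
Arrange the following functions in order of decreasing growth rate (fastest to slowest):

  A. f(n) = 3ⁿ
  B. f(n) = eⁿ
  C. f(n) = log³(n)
A > B > C

Comparing growth rates:
A = 3ⁿ is O(3ⁿ)
B = eⁿ is O(eⁿ)
C = log³(n) is O(log³ n)

Therefore, the order from fastest to slowest is: A > B > C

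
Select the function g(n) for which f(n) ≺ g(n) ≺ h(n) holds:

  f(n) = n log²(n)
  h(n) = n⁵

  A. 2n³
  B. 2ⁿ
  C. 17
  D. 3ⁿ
A

We need g(n) with n log²(n) = o(g(n)) and g(n) = o(n⁵), i.e. O(n log² n) ≺ g ≺ O(n⁵).
Check each option:
  A. 2n³ — O(n³) is strictly between O(n log² n) and O(n⁵) ✓
  B. 2ⁿ — O(2ⁿ) does not grow strictly slower than h(n)
  C. 17 — O(1) does not grow strictly faster than f(n)
  D. 3ⁿ — O(3ⁿ) does not grow strictly slower than h(n)

Only option A (2n³) lies strictly between.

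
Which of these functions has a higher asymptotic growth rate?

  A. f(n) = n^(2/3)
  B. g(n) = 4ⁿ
B

f(n) = n^(2/3) is O(n^(2/3)), while g(n) = 4ⁿ is O(4ⁿ).
Since O(4ⁿ) grows faster than O(n^(2/3)), g(n) dominates.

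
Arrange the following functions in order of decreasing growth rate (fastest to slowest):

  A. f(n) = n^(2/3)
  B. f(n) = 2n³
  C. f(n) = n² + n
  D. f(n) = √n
B > C > A > D

Comparing growth rates:
B = 2n³ is O(n³)
C = n² + n is O(n²)
A = n^(2/3) is O(n^(2/3))
D = √n is O(√n)

Therefore, the order from fastest to slowest is: B > C > A > D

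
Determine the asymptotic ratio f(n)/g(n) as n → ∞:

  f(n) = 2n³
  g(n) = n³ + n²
2

Since 2n³ and n³ + n² have the same growth rate (O(n³)),
the ratio converges to a constant: 2.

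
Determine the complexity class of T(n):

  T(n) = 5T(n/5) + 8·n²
Θ(n²)

Master Theorem: a = 5, b = 5, f(n) = 8·n².
Compute the critical exponent d = log₅(5) = 1.
Compare f(n) = Θ(n²) against n^d:
  k = 2 > d = 1, so f(n) = Ω(n^(d+ε)) — Case 3.
  Regularity: a·(n/b)^2/n^2 = a/b^2 = 5/25 < 1 ✓.
  The top-level work dominates: T(n) = Θ(f(n)) = Θ(n²).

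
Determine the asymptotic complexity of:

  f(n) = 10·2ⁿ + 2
O(2ⁿ)

The dominant term in 10·2ⁿ + 2 is 10·2ⁿ, which is Θ(2ⁿ).
Lower-order terms (2) are asymptotically negligible.
Constants are absorbed, so the tightest bound is O(2ⁿ).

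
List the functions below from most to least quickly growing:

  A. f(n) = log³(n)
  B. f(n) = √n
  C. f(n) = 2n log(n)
C > B > A

Comparing growth rates:
C = 2n log(n) is O(n log n)
B = √n is O(√n)
A = log³(n) is O(log³ n)

Therefore, the order from fastest to slowest is: C > B > A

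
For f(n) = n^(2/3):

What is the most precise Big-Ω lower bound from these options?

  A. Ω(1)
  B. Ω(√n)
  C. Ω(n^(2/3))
C

f(n) = n^(2/3) is Ω(n^(2/3)).
All listed options are valid Big-Ω bounds (lower bounds),
but Ω(n^(2/3)) is the tightest (largest valid bound).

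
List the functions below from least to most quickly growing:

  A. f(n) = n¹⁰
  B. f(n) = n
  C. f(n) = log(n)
C < B < A

Comparing growth rates:
C = log(n) is O(log n)
B = n is O(n)
A = n¹⁰ is O(n¹⁰)

Therefore, the order from slowest to fastest is: C < B < A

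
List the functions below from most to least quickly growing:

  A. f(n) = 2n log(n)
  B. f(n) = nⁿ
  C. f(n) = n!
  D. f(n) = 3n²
B > C > D > A

Comparing growth rates:
B = nⁿ is O(nⁿ)
C = n! is O(n!)
D = 3n² is O(n²)
A = 2n log(n) is O(n log n)

Therefore, the order from fastest to slowest is: B > C > D > A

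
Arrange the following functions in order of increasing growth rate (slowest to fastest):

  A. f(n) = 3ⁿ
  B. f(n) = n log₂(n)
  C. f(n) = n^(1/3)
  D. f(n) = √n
C < D < B < A

Comparing growth rates:
C = n^(1/3) is O(n^(1/3))
D = √n is O(√n)
B = n log₂(n) is O(n log n)
A = 3ⁿ is O(3ⁿ)

Therefore, the order from slowest to fastest is: C < D < B < A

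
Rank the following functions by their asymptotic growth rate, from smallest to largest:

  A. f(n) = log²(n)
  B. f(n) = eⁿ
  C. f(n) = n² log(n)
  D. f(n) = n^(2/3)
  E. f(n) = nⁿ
A < D < C < B < E

Comparing growth rates:
A = log²(n) is O(log² n)
D = n^(2/3) is O(n^(2/3))
C = n² log(n) is O(n² log n)
B = eⁿ is O(eⁿ)
E = nⁿ is O(nⁿ)

Therefore, the order from slowest to fastest is: A < D < C < B < E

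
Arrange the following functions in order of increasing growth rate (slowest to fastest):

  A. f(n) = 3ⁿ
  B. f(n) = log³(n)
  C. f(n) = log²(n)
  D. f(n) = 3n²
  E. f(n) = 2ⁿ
C < B < D < E < A

Comparing growth rates:
C = log²(n) is O(log² n)
B = log³(n) is O(log³ n)
D = 3n² is O(n²)
E = 2ⁿ is O(2ⁿ)
A = 3ⁿ is O(3ⁿ)

Therefore, the order from slowest to fastest is: C < B < D < E < A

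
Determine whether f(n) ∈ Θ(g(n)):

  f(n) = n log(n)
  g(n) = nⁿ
False

f(n) = n log(n) is O(n log n), and g(n) = nⁿ is O(nⁿ).
Since they have different growth rates, f(n) = Θ(g(n)) is false.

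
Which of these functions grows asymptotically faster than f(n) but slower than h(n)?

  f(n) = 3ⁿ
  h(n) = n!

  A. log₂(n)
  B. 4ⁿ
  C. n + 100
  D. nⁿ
B

We need g(n) with 3ⁿ = o(g(n)) and g(n) = o(n!), i.e. O(3ⁿ) ≺ g ≺ O(n!).
Check each option:
  A. log₂(n) — O(log n) does not grow strictly faster than f(n)
  B. 4ⁿ — O(4ⁿ) is strictly between O(3ⁿ) and O(n!) ✓
  C. n + 100 — O(n) does not grow strictly faster than f(n)
  D. nⁿ — O(nⁿ) does not grow strictly slower than h(n)

Only option B (4ⁿ) lies strictly between.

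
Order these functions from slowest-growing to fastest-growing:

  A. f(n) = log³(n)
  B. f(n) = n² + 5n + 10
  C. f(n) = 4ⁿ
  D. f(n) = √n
A < D < B < C

Comparing growth rates:
A = log³(n) is O(log³ n)
D = √n is O(√n)
B = n² + 5n + 10 is O(n²)
C = 4ⁿ is O(4ⁿ)

Therefore, the order from slowest to fastest is: A < D < B < C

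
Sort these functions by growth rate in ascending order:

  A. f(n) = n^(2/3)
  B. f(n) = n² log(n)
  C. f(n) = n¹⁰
A < B < C

Comparing growth rates:
A = n^(2/3) is O(n^(2/3))
B = n² log(n) is O(n² log n)
C = n¹⁰ is O(n¹⁰)

Therefore, the order from slowest to fastest is: A < B < C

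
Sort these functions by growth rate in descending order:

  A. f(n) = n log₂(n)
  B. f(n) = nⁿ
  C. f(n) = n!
B > C > A

Comparing growth rates:
B = nⁿ is O(nⁿ)
C = n! is O(n!)
A = n log₂(n) is O(n log n)

Therefore, the order from fastest to slowest is: B > C > A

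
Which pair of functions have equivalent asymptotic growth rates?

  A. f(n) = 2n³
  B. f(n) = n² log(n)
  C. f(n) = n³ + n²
A and C

Examining each function:
  A. 2n³ is O(n³)
  B. n² log(n) is O(n² log n)
  C. n³ + n² is O(n³)

Functions A and C both have the same complexity class.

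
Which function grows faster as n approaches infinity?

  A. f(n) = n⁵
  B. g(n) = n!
B

f(n) = n⁵ is O(n⁵), while g(n) = n! is O(n!).
Since O(n!) grows faster than O(n⁵), g(n) dominates.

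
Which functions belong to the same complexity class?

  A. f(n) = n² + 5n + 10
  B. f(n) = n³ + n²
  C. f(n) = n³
B and C

Examining each function:
  A. n² + 5n + 10 is O(n²)
  B. n³ + n² is O(n³)
  C. n³ is O(n³)

Functions B and C both have the same complexity class.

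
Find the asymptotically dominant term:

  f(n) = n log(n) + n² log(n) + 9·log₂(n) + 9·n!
9·n!

Looking at each term:
  - n log(n) is O(n log n)
  - n² log(n) is O(n² log n)
  - 9·log₂(n) is O(log n)
  - 9·n! is O(n!)

The term 9·n! (O(n!)) grows fastest and dominates all others.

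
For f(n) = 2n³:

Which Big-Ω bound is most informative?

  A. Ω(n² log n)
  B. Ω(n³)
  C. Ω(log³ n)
B

f(n) = 2n³ is Ω(n³).
All listed options are valid Big-Ω bounds (lower bounds),
but Ω(n³) is the tightest (largest valid bound).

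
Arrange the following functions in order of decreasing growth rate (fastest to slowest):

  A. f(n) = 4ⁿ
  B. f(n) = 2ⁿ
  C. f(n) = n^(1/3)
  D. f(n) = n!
D > A > B > C

Comparing growth rates:
D = n! is O(n!)
A = 4ⁿ is O(4ⁿ)
B = 2ⁿ is O(2ⁿ)
C = n^(1/3) is O(n^(1/3))

Therefore, the order from fastest to slowest is: D > A > B > C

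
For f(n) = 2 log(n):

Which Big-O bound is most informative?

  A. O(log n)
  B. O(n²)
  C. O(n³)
A

f(n) = 2 log(n) is O(log n).
All listed options are valid Big-O bounds (upper bounds),
but O(log n) is the tightest (smallest valid bound).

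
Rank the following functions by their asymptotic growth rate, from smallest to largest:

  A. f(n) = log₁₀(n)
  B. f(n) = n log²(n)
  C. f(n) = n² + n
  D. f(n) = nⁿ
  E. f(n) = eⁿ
A < B < C < E < D

Comparing growth rates:
A = log₁₀(n) is O(log n)
B = n log²(n) is O(n log² n)
C = n² + n is O(n²)
E = eⁿ is O(eⁿ)
D = nⁿ is O(nⁿ)

Therefore, the order from slowest to fastest is: A < B < C < E < D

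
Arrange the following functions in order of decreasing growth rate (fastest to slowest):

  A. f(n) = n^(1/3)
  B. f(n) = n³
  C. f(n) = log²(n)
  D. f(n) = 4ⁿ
D > B > A > C

Comparing growth rates:
D = 4ⁿ is O(4ⁿ)
B = n³ is O(n³)
A = n^(1/3) is O(n^(1/3))
C = log²(n) is O(log² n)

Therefore, the order from fastest to slowest is: D > B > A > C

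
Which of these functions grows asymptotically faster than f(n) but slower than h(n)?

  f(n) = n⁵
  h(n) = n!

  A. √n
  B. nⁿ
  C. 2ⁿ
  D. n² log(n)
C

We need g(n) with n⁵ = o(g(n)) and g(n) = o(n!), i.e. O(n⁵) ≺ g ≺ O(n!).
Check each option:
  A. √n — O(√n) does not grow strictly faster than f(n)
  B. nⁿ — O(nⁿ) does not grow strictly slower than h(n)
  C. 2ⁿ — O(2ⁿ) is strictly between O(n⁵) and O(n!) ✓
  D. n² log(n) — O(n² log n) does not grow strictly faster than f(n)

Only option C (2ⁿ) lies strictly between.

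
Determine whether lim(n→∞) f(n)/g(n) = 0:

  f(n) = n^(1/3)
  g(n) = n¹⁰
True

f(n) = n^(1/3) is O(n^(1/3)), and g(n) = n¹⁰ is O(n¹⁰).
Since O(n^(1/3)) grows strictly slower than O(n¹⁰), f(n) = o(g(n)) is true.
This means lim(n→∞) f(n)/g(n) = 0.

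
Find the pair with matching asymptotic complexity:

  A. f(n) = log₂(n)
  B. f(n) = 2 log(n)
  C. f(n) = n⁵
A and B

Examining each function:
  A. log₂(n) is O(log n)
  B. 2 log(n) is O(log n)
  C. n⁵ is O(n⁵)

Functions A and B both have the same complexity class.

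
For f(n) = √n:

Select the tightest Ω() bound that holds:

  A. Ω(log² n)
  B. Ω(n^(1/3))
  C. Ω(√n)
C

f(n) = √n is Ω(√n).
All listed options are valid Big-Ω bounds (lower bounds),
but Ω(√n) is the tightest (largest valid bound).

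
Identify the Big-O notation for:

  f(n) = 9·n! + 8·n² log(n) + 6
O(n!)

The dominant term in 9·n! + 8·n² log(n) + 6 is 9·n!, which is Θ(n!).
Lower-order terms (8·n² log(n), 6) are asymptotically negligible.
Constants are absorbed, so the tightest bound is O(n!).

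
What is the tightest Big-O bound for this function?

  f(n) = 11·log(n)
O(log n)

The dominant term in 11·log(n) is 11·log(n), which is Θ(log n).
Constants are absorbed, so the tightest bound is O(log n).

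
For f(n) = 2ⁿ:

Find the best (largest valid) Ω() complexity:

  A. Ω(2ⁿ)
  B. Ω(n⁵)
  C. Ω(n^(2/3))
A

f(n) = 2ⁿ is Ω(2ⁿ).
All listed options are valid Big-Ω bounds (lower bounds),
but Ω(2ⁿ) is the tightest (largest valid bound).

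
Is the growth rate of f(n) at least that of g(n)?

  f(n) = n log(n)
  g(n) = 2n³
False

f(n) = n log(n) is O(n log n), and g(n) = 2n³ is O(n³).
Since O(n log n) grows slower than O(n³), f(n) = Ω(g(n)) is false.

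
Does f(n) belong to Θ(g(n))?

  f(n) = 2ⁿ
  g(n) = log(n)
False

f(n) = 2ⁿ is O(2ⁿ), and g(n) = log(n) is O(log n).
Since they have different growth rates, f(n) = Θ(g(n)) is false.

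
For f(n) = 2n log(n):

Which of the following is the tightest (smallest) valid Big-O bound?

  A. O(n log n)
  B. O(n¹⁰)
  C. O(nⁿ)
A

f(n) = 2n log(n) is O(n log n).
All listed options are valid Big-O bounds (upper bounds),
but O(n log n) is the tightest (smallest valid bound).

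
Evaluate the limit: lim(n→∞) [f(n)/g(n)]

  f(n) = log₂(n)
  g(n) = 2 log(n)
1/(2*log(2))

Since log₂(n) and 2 log(n) have the same growth rate (O(log n)),
the ratio converges to a constant: 1/(2*log(2)).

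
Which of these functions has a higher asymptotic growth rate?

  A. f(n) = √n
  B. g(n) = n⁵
B

f(n) = √n is O(√n), while g(n) = n⁵ is O(n⁵).
Since O(n⁵) grows faster than O(√n), g(n) dominates.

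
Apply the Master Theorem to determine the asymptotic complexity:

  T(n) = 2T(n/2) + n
Θ(n log n)

Master Theorem: a = 2, b = 2, f(n) = n.
Compute the critical exponent d = log₂(2) = 1.
Compare f(n) = Θ(n) against n^d:
  k = 1 = d, so f(n) = Θ(n^d) — Case 2.
  Work is balanced across levels: T(n) = Θ(n^d log n) = Θ(n log n).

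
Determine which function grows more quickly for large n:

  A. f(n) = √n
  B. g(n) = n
B

f(n) = √n is O(√n), while g(n) = n is O(n).
Since O(n) grows faster than O(√n), g(n) dominates.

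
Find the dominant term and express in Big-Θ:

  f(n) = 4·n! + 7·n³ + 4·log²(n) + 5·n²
Θ(n!)

Order the terms by growth rate: 4·log²(n) ≺ 5·n² ≺ 7·n³ ≺ 4·n!.
The fastest-growing term 4·n! dominates as n → ∞; dropping its constant factor gives Θ(n!).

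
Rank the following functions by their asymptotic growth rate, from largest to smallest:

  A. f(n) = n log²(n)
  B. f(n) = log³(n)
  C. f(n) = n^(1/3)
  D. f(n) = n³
D > A > C > B

Comparing growth rates:
D = n³ is O(n³)
A = n log²(n) is O(n log² n)
C = n^(1/3) is O(n^(1/3))
B = log³(n) is O(log³ n)

Therefore, the order from fastest to slowest is: D > A > C > B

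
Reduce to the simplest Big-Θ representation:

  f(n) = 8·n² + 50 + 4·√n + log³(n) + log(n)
Θ(n²)

Order the terms by growth rate: 50 ≺ log(n) ≺ log³(n) ≺ 4·√n ≺ 8·n².
The fastest-growing term 8·n² dominates as n → ∞; dropping its constant factor gives Θ(n²).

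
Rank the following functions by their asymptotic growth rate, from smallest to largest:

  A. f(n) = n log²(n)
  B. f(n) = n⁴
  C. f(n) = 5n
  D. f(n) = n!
C < A < B < D

Comparing growth rates:
C = 5n is O(n)
A = n log²(n) is O(n log² n)
B = n⁴ is O(n⁴)
D = n! is O(n!)

Therefore, the order from slowest to fastest is: C < A < B < D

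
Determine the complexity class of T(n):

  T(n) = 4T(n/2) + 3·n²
Θ(n² log n)

Master Theorem: a = 4, b = 2, f(n) = 3·n².
Compute the critical exponent d = log₂(4) = 2.
Compare f(n) = Θ(n²) against n^d:
  k = 2 = d, so f(n) = Θ(n^d) — Case 2.
  Work is balanced across levels: T(n) = Θ(n^d log n) = Θ(n² log n).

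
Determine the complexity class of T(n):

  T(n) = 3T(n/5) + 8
Θ(n^log₅(3))

Master Theorem: a = 3, b = 5, f(n) = 8.
Compute the critical exponent d = log₅(3) = 0.683.
Compare f(n) = Θ(1) against n^d:
  k = 0 < d = 0.683, so f(n) = O(n^(d-ε)) — Case 1.
  The recursion cost dominates: T(n) = Θ(n^d) = Θ(n^log₅(3)).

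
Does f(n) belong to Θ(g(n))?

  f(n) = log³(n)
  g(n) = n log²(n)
False

f(n) = log³(n) is O(log³ n), and g(n) = n log²(n) is O(n log² n).
Since they have different growth rates, f(n) = Θ(g(n)) is false.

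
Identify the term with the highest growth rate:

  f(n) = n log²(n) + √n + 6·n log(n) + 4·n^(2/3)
n log²(n)

Looking at each term:
  - n log²(n) is O(n log² n)
  - √n is O(√n)
  - 6·n log(n) is O(n log n)
  - 4·n^(2/3) is O(n^(2/3))

The term n log²(n) (O(n log² n)) grows fastest and dominates all others.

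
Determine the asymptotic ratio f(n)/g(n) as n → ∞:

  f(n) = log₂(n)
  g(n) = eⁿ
0

Since log₂(n) (O(log n)) grows slower than eⁿ (O(eⁿ)),
the ratio f(n)/g(n) → 0 as n → ∞.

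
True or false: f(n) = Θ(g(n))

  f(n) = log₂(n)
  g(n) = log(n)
True

f(n) = log₂(n) and g(n) = log(n) are both O(log n).
Since they have the same asymptotic growth rate, f(n) = Θ(g(n)) is true.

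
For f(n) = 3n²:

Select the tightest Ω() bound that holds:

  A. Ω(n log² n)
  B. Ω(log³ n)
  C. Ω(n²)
C

f(n) = 3n² is Ω(n²).
All listed options are valid Big-Ω bounds (lower bounds),
but Ω(n²) is the tightest (largest valid bound).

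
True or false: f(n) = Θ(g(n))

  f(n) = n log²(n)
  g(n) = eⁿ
False

f(n) = n log²(n) is O(n log² n), and g(n) = eⁿ is O(eⁿ).
Since they have different growth rates, f(n) = Θ(g(n)) is false.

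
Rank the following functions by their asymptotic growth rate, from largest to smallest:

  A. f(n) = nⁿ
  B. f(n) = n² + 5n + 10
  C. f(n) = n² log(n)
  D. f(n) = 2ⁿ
A > D > C > B

Comparing growth rates:
A = nⁿ is O(nⁿ)
D = 2ⁿ is O(2ⁿ)
C = n² log(n) is O(n² log n)
B = n² + 5n + 10 is O(n²)

Therefore, the order from fastest to slowest is: A > D > C > B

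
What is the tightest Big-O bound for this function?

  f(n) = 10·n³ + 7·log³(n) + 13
O(n³)

The dominant term in 10·n³ + 7·log³(n) + 13 is 10·n³, which is Θ(n³).
Lower-order terms (7·log³(n), 13) are asymptotically negligible.
Constants are absorbed, so the tightest bound is O(n³).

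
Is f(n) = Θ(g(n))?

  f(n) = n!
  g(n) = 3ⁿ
False

f(n) = n! is O(n!), and g(n) = 3ⁿ is O(3ⁿ).
Since they have different growth rates, f(n) = Θ(g(n)) is false.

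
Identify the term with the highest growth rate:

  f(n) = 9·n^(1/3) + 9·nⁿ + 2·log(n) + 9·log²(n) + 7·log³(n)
9·nⁿ

Looking at each term:
  - 9·n^(1/3) is O(n^(1/3))
  - 9·nⁿ is O(nⁿ)
  - 2·log(n) is O(log n)
  - 9·log²(n) is O(log² n)
  - 7·log³(n) is O(log³ n)

The term 9·nⁿ (O(nⁿ)) grows fastest and dominates all others.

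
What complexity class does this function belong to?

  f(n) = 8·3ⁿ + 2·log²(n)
O(3ⁿ)

The dominant term in 8·3ⁿ + 2·log²(n) is 8·3ⁿ, which is Θ(3ⁿ).
Lower-order terms (2·log²(n)) are asymptotically negligible.
Constants are absorbed, so the tightest bound is O(3ⁿ).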